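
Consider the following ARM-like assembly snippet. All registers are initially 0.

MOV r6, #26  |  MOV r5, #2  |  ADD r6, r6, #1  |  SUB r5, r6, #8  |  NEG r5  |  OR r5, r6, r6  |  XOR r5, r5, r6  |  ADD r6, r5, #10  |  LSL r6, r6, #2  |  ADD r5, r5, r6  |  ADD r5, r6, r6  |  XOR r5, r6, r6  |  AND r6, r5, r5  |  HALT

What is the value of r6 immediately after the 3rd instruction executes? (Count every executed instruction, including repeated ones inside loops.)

r6=26
r5=2
r6=26+1=27
After step 3: r6 = 27.

27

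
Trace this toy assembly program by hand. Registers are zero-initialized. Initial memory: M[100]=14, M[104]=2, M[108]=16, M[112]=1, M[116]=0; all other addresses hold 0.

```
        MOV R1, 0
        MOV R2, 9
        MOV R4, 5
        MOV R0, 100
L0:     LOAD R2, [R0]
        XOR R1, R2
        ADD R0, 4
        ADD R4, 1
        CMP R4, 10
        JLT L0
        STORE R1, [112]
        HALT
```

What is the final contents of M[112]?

29

MOV R1, 0 → R1=0
MOV R2, 9 → R2=9
MOV R4, 5 → R4=5
MOV R0, 100 → R0=100
LOAD R2, [R0] → R2=M[100]=14
XOR R1, R2 → R1=0^14=14
ADD R0, 4 → R0=100+4=104
ADD R4, 1 → R4=5+1=6
CMP R4, 10  (cmp 6,10)
JLT L0: taken
LOAD R2, [R0] → R2=M[104]=2
XOR R1, R2 → R1=14^2=12
ADD R0, 4 → R0=104+4=108
ADD R4, 1 → R4=6+1=7
CMP R4, 10  (cmp 7,10)
JLT L0: taken
LOAD R2, [R0] → R2=M[108]=16
XOR R1, R2 → R1=12^16=28
ADD R0, 4 → R0=108+4=112
ADD R4, 1 → R4=7+1=8
CMP R4, 10  (cmp 8,10)
JLT L0: taken
LOAD R2, [R0] → R2=M[112]=1
XOR R1, R2 → R1=28^1=29
ADD R0, 4 → R0=112+4=116
ADD R4, 1 → R4=8+1=9
CMP R4, 10  (cmp 9,10)
JLT L0: taken
LOAD R2, [R0] → R2=M[116]=0
XOR R1, R2 → R1=29^0=29
ADD R0, 4 → R0=116+4=120
ADD R4, 1 → R4=9+1=10
CMP R4, 10  (cmp 10,10)
JLT L0: not taken
STORE R1, [112] → M[112]=29
halt.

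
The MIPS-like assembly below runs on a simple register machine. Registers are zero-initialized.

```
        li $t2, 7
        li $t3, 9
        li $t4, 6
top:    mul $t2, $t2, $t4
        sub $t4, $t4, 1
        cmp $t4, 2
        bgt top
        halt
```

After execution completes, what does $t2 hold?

2520

$t2=7
$t3=9
$t4=6
$t2=7*6=42
$t4=6-1=5
cmp $t4, 2  (cmp 5,2)
bgt top: taken
$t2=42*5=210
$t4=5-1=4
cmp $t4, 2  (cmp 4,2)
bgt top: taken
$t2=210*4=840
$t4=4-1=3
cmp $t4, 2  (cmp 3,2)
bgt top: taken
$t2=840*3=2520
$t4=3-1=2
cmp $t4, 2  (cmp 2,2)
bgt top: not taken
halt.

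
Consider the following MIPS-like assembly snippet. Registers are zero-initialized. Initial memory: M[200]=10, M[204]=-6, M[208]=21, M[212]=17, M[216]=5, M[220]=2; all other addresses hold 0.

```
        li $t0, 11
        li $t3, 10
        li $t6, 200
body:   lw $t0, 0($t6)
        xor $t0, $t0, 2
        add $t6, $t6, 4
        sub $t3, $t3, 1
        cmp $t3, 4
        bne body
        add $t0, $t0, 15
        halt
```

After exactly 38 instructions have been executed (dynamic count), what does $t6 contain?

li $t0, 11 → $t0=11
li $t3, 10 → $t3=10
li $t6, 200 → $t6=200
lw $t0, 0($t6) → $t0=M[200]=10
xor $t0, $t0, 2 → $t0=10^2=8
add $t6, $t6, 4 → $t6=200+4=204
sub $t3, $t3, 1 → $t3=10-1=9
cmp $t3, 4  (cmp 9,4)
bne body: taken
lw $t0, 0($t6) → $t0=M[204]=-6
xor $t0, $t0, 2 → $t0=(-6)^2=-8
add $t6, $t6, 4 → $t6=204+4=208
sub $t3, $t3, 1 → $t3=9-1=8
cmp $t3, 4  (cmp 8,4)
bne body: taken
lw $t0, 0($t6) → $t0=M[208]=21
xor $t0, $t0, 2 → $t0=21^2=23
add $t6, $t6, 4 → $t6=208+4=212
sub $t3, $t3, 1 → $t3=8-1=7
cmp $t3, 4  (cmp 7,4)
bne body: taken
lw $t0, 0($t6) → $t0=M[212]=17
xor $t0, $t0, 2 → $t0=17^2=19
add $t6, $t6, 4 → $t6=212+4=216
sub $t3, $t3, 1 → $t3=7-1=6
cmp $t3, 4  (cmp 6,4)
bne body: taken
lw $t0, 0($t6) → $t0=M[216]=5
xor $t0, $t0, 2 → $t0=5^2=7
add $t6, $t6, 4 → $t6=216+4=220
sub $t3, $t3, 1 → $t3=6-1=5
cmp $t3, 4  (cmp 5,4)
bne body: taken
lw $t0, 0($t6) → $t0=M[220]=2
xor $t0, $t0, 2 → $t0=2^2=0
add $t6, $t6, 4 → $t6=220+4=224
sub $t3, $t3, 1 → $t3=5-1=4
cmp $t3, 4  (cmp 4,4)
After step 38: $t6 = 224.

224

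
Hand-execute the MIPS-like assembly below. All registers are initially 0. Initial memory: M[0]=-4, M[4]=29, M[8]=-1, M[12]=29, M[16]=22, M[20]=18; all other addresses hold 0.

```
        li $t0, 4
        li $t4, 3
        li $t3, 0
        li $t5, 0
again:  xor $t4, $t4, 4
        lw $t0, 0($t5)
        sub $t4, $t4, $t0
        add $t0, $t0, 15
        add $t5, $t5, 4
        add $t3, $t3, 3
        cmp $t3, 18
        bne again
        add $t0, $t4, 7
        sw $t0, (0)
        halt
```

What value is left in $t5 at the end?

$t0=4
$t4=3
$t3=0
$t5=0
$t4=3^4=7
$t0=M[0]=-4
$t4=7-(-4)=11
$t0=(-4)+15=11
$t5=0+4=4
$t3=0+3=3
cmp $t3, 18  (cmp 3,18)
bne again: taken
$t4=11^4=15
$t0=M[4]=29
$t4=15-29=-14
$t0=29+15=44
$t5=4+4=8
$t3=3+3=6
cmp $t3, 18  (cmp 6,18)
bne again: taken
$t4=(-14)^4=-10
$t0=M[8]=-1
$t4=(-10)-(-1)=-9
$t0=(-1)+15=14
$t5=8+4=12
$t3=6+3=9
cmp $t3, 18  (cmp 9,18)
bne again: taken
$t4=(-9)^4=-13
$t0=M[12]=29
$t4=(-13)-29=-42
$t0=29+15=44
$t5=12+4=16
$t3=9+3=12
cmp $t3, 18  (cmp 12,18)
bne again: taken
$t4=(-42)^4=-46
$t0=M[16]=22
$t4=(-46)-22=-68
$t0=22+15=37
$t5=16+4=20
$t3=12+3=15
cmp $t3, 18  (cmp 15,18)
bne again: taken
$t4=(-68)^4=-72
$t0=M[20]=18
$t4=(-72)-18=-90
$t0=18+15=33
$t5=20+4=24
$t3=15+3=18
cmp $t3, 18  (cmp 18,18)
bne again: not taken
$t0=(-90)+7=-83
sw $t0, (0) → M[0]=-83
halt.

24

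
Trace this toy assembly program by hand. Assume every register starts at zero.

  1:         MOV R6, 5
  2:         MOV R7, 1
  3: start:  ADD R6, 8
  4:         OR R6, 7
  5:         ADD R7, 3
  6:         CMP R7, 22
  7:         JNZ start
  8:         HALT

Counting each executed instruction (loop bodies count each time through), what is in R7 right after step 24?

13

R6=5
R7=1
R6=5+8=13
R6=13|7=15
R7=1+3=4
CMP R7, 22  (cmp 4,22)
JNZ start: taken
R6=15+8=23
R6=23|7=23
R7=4+3=7
CMP R7, 22  (cmp 7,22)
JNZ start: taken
R6=23+8=31
R6=31|7=31
R7=7+3=10
CMP R7, 22  (cmp 10,22)
JNZ start: taken
R6=31+8=39
R6=39|7=39
R7=10+3=13
CMP R7, 22  (cmp 13,22)
JNZ start: taken
R6=39+8=47
R6=47|7=47
After step 24: R7 = 13.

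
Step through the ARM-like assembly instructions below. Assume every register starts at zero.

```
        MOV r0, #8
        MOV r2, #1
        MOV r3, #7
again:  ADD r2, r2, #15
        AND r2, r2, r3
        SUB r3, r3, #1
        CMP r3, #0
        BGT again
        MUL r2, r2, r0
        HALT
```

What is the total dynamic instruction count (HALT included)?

after MOV r0, #8: r0=8
after MOV r2, #1: r2=1
after MOV r3, #7: r3=7
after ADD r2, r2, #15: r2=1+15=16
after AND r2, r2, r3: r2=16&7=0
after SUB r3, r3, #1: r3=7-1=6
CMP r3, #0  (cmp 6,0)
BGT again: taken
after ADD r2, r2, #15: r2=0+15=15
after AND r2, r2, r3: r2=15&6=6
after SUB r3, r3, #1: r3=6-1=5
CMP r3, #0  (cmp 5,0)
BGT again: taken
after ADD r2, r2, #15: r2=6+15=21
after AND r2, r2, r3: r2=21&5=5
after SUB r3, r3, #1: r3=5-1=4
CMP r3, #0  (cmp 4,0)
BGT again: taken
after ADD r2, r2, #15: r2=5+15=20
after AND r2, r2, r3: r2=20&4=4
after SUB r3, r3, #1: r3=4-1=3
CMP r3, #0  (cmp 3,0)
BGT again: taken
after ADD r2, r2, #15: r2=4+15=19
after AND r2, r2, r3: r2=19&3=3
after SUB r3, r3, #1: r3=3-1=2
CMP r3, #0  (cmp 2,0)
BGT again: taken
after ADD r2, r2, #15: r2=3+15=18
after AND r2, r2, r3: r2=18&2=2
after SUB r3, r3, #1: r3=2-1=1
CMP r3, #0  (cmp 1,0)
BGT again: taken
after ADD r2, r2, #15: r2=2+15=17
after AND r2, r2, r3: r2=17&1=1
after SUB r3, r3, #1: r3=1-1=0
CMP r3, #0  (cmp 0,0)
BGT again: not taken
after MUL r2, r2, r0: r2=1*8=8
halt.
Total executed instructions: 40.

40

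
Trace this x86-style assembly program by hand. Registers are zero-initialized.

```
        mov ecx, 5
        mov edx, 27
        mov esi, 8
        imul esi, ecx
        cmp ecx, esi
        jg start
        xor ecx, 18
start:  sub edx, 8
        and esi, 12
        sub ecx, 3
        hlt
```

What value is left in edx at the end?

19

after mov ecx, 5: ecx=5
after mov edx, 27: edx=27
after mov esi, 8: esi=8
after imul esi, ecx: esi=8*5=40
cmp ecx, esi  (cmp 5,40)
jg start: not taken
after xor ecx, 18: ecx=5^18=23
after sub edx, 8: edx=27-8=19
after and esi, 12: esi=40&12=8
after sub ecx, 3: ecx=23-3=20
halt.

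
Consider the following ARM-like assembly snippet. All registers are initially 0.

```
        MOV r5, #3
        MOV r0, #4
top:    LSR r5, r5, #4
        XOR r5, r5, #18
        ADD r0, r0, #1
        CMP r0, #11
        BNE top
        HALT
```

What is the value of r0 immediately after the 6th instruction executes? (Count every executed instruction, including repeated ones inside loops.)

MOV r5, #3 → r5=3
MOV r0, #4 → r0=4
LSR r5, r5, #4 → r5=3>>4=0
XOR r5, r5, #18 → r5=0^18=18
ADD r0, r0, #1 → r0=4+1=5
CMP r0, #11  (cmp 5,11)
After step 6: r0 = 5.

5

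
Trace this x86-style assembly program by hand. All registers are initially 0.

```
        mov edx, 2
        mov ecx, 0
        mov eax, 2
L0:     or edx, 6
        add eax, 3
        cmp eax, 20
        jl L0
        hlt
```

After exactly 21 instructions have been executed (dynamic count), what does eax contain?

edx=2
ecx=0
eax=2
edx=2|6=6
eax=2+3=5
cmp eax, 20  (cmp 5,20)
jl L0: taken
edx=6|6=6
eax=5+3=8
cmp eax, 20  (cmp 8,20)
jl L0: taken
edx=6|6=6
eax=8+3=11
cmp eax, 20  (cmp 11,20)
jl L0: taken
edx=6|6=6
eax=11+3=14
cmp eax, 20  (cmp 14,20)
jl L0: taken
edx=6|6=6
eax=14+3=17
After step 21: eax = 17.

17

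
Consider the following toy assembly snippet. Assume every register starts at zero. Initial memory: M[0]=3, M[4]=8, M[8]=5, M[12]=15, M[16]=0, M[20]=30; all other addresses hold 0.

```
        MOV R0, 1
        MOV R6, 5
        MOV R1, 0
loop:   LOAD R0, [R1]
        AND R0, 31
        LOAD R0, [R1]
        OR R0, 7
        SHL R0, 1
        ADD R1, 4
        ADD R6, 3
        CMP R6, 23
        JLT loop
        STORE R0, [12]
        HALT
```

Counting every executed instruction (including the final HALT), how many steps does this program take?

MOV R0, 1 → R0=1
MOV R6, 5 → R6=5
MOV R1, 0 → R1=0
LOAD R0, [R1] → R0=M[0]=3
AND R0, 31 → R0=3&31=3
LOAD R0, [R1] → R0=M[0]=3
OR R0, 7 → R0=3|7=7
SHL R0, 1 → R0=7<<1=14
ADD R1, 4 → R1=0+4=4
ADD R6, 3 → R6=5+3=8
CMP R6, 23  (cmp 8,23)
JLT loop: taken
LOAD R0, [R1] → R0=M[4]=8
AND R0, 31 → R0=8&31=8
LOAD R0, [R1] → R0=M[4]=8
OR R0, 7 → R0=8|7=15
SHL R0, 1 → R0=15<<1=30
ADD R1, 4 → R1=4+4=8
ADD R6, 3 → R6=8+3=11
CMP R6, 23  (cmp 11,23)
JLT loop: taken
LOAD R0, [R1] → R0=M[8]=5
AND R0, 31 → R0=5&31=5
LOAD R0, [R1] → R0=M[8]=5
OR R0, 7 → R0=5|7=7
SHL R0, 1 → R0=7<<1=14
ADD R1, 4 → R1=8+4=12
ADD R6, 3 → R6=11+3=14
CMP R6, 23  (cmp 14,23)
JLT loop: taken
LOAD R0, [R1] → R0=M[12]=15
AND R0, 31 → R0=15&31=15
LOAD R0, [R1] → R0=M[12]=15
OR R0, 7 → R0=15|7=15
SHL R0, 1 → R0=15<<1=30
ADD R1, 4 → R1=12+4=16
ADD R6, 3 → R6=14+3=17
CMP R6, 23  (cmp 17,23)
JLT loop: taken
LOAD R0, [R1] → R0=M[16]=0
AND R0, 31 → R0=0&31=0
LOAD R0, [R1] → R0=M[16]=0
OR R0, 7 → R0=0|7=7
SHL R0, 1 → R0=7<<1=14
ADD R1, 4 → R1=16+4=20
ADD R6, 3 → R6=17+3=20
CMP R6, 23  (cmp 20,23)
JLT loop: taken
LOAD R0, [R1] → R0=M[20]=30
AND R0, 31 → R0=30&31=30
LOAD R0, [R1] → R0=M[20]=30
OR R0, 7 → R0=30|7=31
SHL R0, 1 → R0=31<<1=62
ADD R1, 4 → R1=20+4=24
ADD R6, 3 → R6=20+3=23
CMP R6, 23  (cmp 23,23)
JLT loop: not taken
STORE R0, [12] → M[12]=62
halt.
Total executed instructions: 59.

59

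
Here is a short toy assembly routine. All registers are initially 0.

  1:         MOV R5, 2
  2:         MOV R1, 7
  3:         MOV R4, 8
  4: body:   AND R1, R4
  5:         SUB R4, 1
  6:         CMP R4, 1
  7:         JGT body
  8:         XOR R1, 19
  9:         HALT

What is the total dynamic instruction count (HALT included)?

33

after MOV R5, 2: R5=2
after MOV R1, 7: R1=7
after MOV R4, 8: R4=8
after AND R1, R4: R1=7&8=0
after SUB R4, 1: R4=8-1=7
CMP R4, 1  (cmp 7,1)
JGT body: taken
after AND R1, R4: R1=0&7=0
after SUB R4, 1: R4=7-1=6
CMP R4, 1  (cmp 6,1)
JGT body: taken
after AND R1, R4: R1=0&6=0
after SUB R4, 1: R4=6-1=5
CMP R4, 1  (cmp 5,1)
JGT body: taken
after AND R1, R4: R1=0&5=0
after SUB R4, 1: R4=5-1=4
CMP R4, 1  (cmp 4,1)
JGT body: taken
after AND R1, R4: R1=0&4=0
after SUB R4, 1: R4=4-1=3
CMP R4, 1  (cmp 3,1)
JGT body: taken
after AND R1, R4: R1=0&3=0
after SUB R4, 1: R4=3-1=2
CMP R4, 1  (cmp 2,1)
JGT body: taken
after AND R1, R4: R1=0&2=0
after SUB R4, 1: R4=2-1=1
CMP R4, 1  (cmp 1,1)
JGT body: not taken
after XOR R1, 19: R1=0^19=19
halt.
Total executed instructions: 33.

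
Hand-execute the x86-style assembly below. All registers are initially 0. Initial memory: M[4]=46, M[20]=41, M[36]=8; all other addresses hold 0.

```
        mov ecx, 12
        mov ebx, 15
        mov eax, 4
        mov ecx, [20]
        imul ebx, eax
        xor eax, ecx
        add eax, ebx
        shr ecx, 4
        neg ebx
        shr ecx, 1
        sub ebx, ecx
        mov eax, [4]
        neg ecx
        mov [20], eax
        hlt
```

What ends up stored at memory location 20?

after mov ecx, 12: ecx=12
after mov ebx, 15: ebx=15
after mov eax, 4: eax=4
after mov ecx, [20]: ecx=M[20]=41
after imul ebx, eax: ebx=15*4=60
after xor eax, ecx: eax=4^41=45
after add eax, ebx: eax=45+60=105
after shr ecx, 4: ecx=41>>4=2
after neg ebx: ebx=-(60)=-60
after shr ecx, 1: ecx=2>>1=1
after sub ebx, ecx: ebx=(-60)-1=-61
after mov eax, [4]: eax=M[4]=46
after neg ecx: ecx=-(1)=-1
mov [20], eax → M[20]=46
halt.

46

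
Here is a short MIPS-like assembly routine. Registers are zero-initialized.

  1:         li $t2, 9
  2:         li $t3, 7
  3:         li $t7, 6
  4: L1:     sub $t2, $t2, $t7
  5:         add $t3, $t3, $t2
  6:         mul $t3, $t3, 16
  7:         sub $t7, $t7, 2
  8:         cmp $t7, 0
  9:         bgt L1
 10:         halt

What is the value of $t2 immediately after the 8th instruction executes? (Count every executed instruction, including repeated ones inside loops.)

$t2=9
$t3=7
$t7=6
$t2=9-6=3
$t3=7+3=10
$t3=10*16=160
$t7=6-2=4
cmp $t7, 0  (cmp 4,0)
After step 8: $t2 = 3.

3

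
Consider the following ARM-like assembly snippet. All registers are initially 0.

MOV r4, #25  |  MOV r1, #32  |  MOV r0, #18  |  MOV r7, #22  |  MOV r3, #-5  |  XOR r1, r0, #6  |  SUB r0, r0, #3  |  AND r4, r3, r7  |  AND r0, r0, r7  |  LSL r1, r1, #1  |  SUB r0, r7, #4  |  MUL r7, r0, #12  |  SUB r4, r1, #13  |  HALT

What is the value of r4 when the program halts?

r4=25
r1=32
r0=18
r7=22
r3=-5
r1=18^6=20
r0=18-3=15
r4=(-5)&22=18
r0=15&22=6
r1=20<<1=40
r0=22-4=18
r7=18*12=216
r4=40-13=27
halt.

27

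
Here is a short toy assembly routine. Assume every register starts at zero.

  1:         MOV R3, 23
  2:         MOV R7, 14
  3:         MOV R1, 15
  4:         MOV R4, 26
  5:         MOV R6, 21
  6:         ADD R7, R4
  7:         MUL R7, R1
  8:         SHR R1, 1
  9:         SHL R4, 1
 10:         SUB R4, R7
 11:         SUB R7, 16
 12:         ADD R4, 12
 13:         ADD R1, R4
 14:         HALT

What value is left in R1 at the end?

-529

MOV R3, 23 → R3=23
MOV R7, 14 → R7=14
MOV R1, 15 → R1=15
MOV R4, 26 → R4=26
MOV R6, 21 → R6=21
ADD R7, R4 → R7=14+26=40
MUL R7, R1 → R7=40*15=600
SHR R1, 1 → R1=15>>1=7
SHL R4, 1 → R4=26<<1=52
SUB R4, R7 → R4=52-600=-548
SUB R7, 16 → R7=600-16=584
ADD R4, 12 → R4=(-548)+12=-536
ADD R1, R4 → R1=7+(-536)=-529
halt.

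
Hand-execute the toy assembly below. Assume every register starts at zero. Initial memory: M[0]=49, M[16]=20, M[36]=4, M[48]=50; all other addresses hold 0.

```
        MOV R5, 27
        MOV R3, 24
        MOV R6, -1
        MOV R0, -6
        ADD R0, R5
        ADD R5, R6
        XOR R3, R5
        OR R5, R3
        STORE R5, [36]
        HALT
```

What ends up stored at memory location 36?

26

MOV R5, 27 → R5=27
MOV R3, 24 → R3=24
MOV R6, -1 → R6=-1
MOV R0, -6 → R0=-6
ADD R0, R5 → R0=(-6)+27=21
ADD R5, R6 → R5=27+(-1)=26
XOR R3, R5 → R3=24^26=2
OR R5, R3 → R5=26|2=26
STORE R5, [36] → M[36]=26
halt.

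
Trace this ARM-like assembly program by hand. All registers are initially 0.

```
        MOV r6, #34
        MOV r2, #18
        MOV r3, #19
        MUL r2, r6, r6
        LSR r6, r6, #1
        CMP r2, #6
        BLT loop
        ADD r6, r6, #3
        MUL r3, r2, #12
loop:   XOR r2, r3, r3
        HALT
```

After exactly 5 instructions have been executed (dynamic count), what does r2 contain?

1156

r6=34
r2=18
r3=19
r2=34*34=1156
r6=34>>1=17
After step 5: r2 = 1156.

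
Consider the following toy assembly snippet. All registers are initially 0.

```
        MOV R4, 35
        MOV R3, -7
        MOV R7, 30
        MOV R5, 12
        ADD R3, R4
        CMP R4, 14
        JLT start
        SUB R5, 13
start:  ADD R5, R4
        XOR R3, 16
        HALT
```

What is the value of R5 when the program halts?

34

MOV R4, 35 → R4=35
MOV R3, -7 → R3=-7
MOV R7, 30 → R7=30
MOV R5, 12 → R5=12
ADD R3, R4 → R3=(-7)+35=28
CMP R4, 14  (cmp 35,14)
JLT start: not taken
SUB R5, 13 → R5=12-13=-1
ADD R5, R4 → R5=(-1)+35=34
XOR R3, 16 → R3=28^16=12
halt.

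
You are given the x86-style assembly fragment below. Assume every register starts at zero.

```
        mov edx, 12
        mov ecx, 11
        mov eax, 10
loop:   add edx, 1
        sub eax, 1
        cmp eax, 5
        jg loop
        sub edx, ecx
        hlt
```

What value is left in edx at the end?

mov edx, 12 → edx=12
mov ecx, 11 → ecx=11
mov eax, 10 → eax=10
add edx, 1 → edx=12+1=13
sub eax, 1 → eax=10-1=9
cmp eax, 5  (cmp 9,5)
jg loop: taken
add edx, 1 → edx=13+1=14
sub eax, 1 → eax=9-1=8
cmp eax, 5  (cmp 8,5)
jg loop: taken
add edx, 1 → edx=14+1=15
sub eax, 1 → eax=8-1=7
cmp eax, 5  (cmp 7,5)
jg loop: taken
add edx, 1 → edx=15+1=16
sub eax, 1 → eax=7-1=6
cmp eax, 5  (cmp 6,5)
jg loop: taken
add edx, 1 → edx=16+1=17
sub eax, 1 → eax=6-1=5
cmp eax, 5  (cmp 5,5)
jg loop: not taken
sub edx, ecx → edx=17-11=6
halt.

6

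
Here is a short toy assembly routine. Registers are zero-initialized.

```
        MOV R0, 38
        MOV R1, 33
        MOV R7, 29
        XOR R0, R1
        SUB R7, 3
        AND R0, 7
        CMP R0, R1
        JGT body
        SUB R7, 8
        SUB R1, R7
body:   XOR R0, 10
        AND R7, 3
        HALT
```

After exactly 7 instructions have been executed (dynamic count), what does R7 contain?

R0=38
R1=33
R7=29
R0=38^33=7
R7=29-3=26
R0=7&7=7
CMP R0, R1  (cmp 7,33)
After step 7: R7 = 26.

26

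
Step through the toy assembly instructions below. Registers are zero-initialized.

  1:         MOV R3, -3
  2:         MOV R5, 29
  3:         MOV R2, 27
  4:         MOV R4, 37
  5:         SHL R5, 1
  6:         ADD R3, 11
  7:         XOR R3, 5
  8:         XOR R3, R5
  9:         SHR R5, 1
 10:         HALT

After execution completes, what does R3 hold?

R3=-3
R5=29
R2=27
R4=37
R5=29<<1=58
R3=(-3)+11=8
R3=8^5=13
R3=13^58=55
R5=58>>1=29
halt.

55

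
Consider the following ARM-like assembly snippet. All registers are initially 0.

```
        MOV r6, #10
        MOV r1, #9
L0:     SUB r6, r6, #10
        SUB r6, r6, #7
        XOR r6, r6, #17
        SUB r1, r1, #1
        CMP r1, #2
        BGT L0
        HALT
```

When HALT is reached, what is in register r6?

after MOV r6, #10: r6=10
after MOV r1, #9: r1=9
after SUB r6, r6, #10: r6=10-10=0
after SUB r6, r6, #7: r6=0-7=-7
after XOR r6, r6, #17: r6=(-7)^17=-24
after SUB r1, r1, #1: r1=9-1=8
CMP r1, #2  (cmp 8,2)
BGT L0: taken
after SUB r6, r6, #10: r6=(-24)-10=-34
after SUB r6, r6, #7: r6=(-34)-7=-41
after XOR r6, r6, #17: r6=(-41)^17=-58
after SUB r1, r1, #1: r1=8-1=7
CMP r1, #2  (cmp 7,2)
BGT L0: taken
after SUB r6, r6, #10: r6=(-58)-10=-68
after SUB r6, r6, #7: r6=(-68)-7=-75
after XOR r6, r6, #17: r6=(-75)^17=-92
after SUB r1, r1, #1: r1=7-1=6
CMP r1, #2  (cmp 6,2)
BGT L0: taken
after SUB r6, r6, #10: r6=(-92)-10=-102
after SUB r6, r6, #7: r6=(-102)-7=-109
after XOR r6, r6, #17: r6=(-109)^17=-126
after SUB r1, r1, #1: r1=6-1=5
CMP r1, #2  (cmp 5,2)
BGT L0: taken
after SUB r6, r6, #10: r6=(-126)-10=-136
after SUB r6, r6, #7: r6=(-136)-7=-143
after XOR r6, r6, #17: r6=(-143)^17=-160
after SUB r1, r1, #1: r1=5-1=4
CMP r1, #2  (cmp 4,2)
BGT L0: taken
after SUB r6, r6, #10: r6=(-160)-10=-170
after SUB r6, r6, #7: r6=(-170)-7=-177
after XOR r6, r6, #17: r6=(-177)^17=-162
after SUB r1, r1, #1: r1=4-1=3
CMP r1, #2  (cmp 3,2)
BGT L0: taken
after SUB r6, r6, #10: r6=(-162)-10=-172
after SUB r6, r6, #7: r6=(-172)-7=-179
after XOR r6, r6, #17: r6=(-179)^17=-164
after SUB r1, r1, #1: r1=3-1=2
CMP r1, #2  (cmp 2,2)
BGT L0: not taken
halt.

-164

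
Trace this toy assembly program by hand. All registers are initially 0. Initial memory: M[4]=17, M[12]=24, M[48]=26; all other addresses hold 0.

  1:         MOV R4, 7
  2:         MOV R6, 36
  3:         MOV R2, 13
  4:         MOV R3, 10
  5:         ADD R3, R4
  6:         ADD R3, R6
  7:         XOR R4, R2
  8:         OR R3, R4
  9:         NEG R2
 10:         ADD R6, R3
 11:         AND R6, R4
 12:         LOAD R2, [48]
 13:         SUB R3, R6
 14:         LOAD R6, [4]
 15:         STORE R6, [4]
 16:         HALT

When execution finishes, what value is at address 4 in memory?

17

after MOV R4, 7: R4=7
after MOV R6, 36: R6=36
after MOV R2, 13: R2=13
after MOV R3, 10: R3=10
after ADD R3, R4: R3=10+7=17
after ADD R3, R6: R3=17+36=53
after XOR R4, R2: R4=7^13=10
after OR R3, R4: R3=53|10=63
after NEG R2: R2=-(13)=-13
after ADD R6, R3: R6=36+63=99
after AND R6, R4: R6=99&10=2
after LOAD R2, [48]: R2=M[48]=26
after SUB R3, R6: R3=63-2=61
after LOAD R6, [4]: R6=M[4]=17
STORE R6, [4] → M[4]=17
halt.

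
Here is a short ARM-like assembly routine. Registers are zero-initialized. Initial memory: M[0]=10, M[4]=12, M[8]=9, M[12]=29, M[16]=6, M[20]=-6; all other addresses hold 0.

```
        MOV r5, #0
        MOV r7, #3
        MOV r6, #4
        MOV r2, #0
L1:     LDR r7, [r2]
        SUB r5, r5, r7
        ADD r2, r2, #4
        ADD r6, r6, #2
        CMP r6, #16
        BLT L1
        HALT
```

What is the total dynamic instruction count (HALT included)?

r5=0
r7=3
r6=4
r2=0
r7=M[0]=10
r5=0-10=-10
r2=0+4=4
r6=4+2=6
CMP r6, #16  (cmp 6,16)
BLT L1: taken
r7=M[4]=12
r5=(-10)-12=-22
r2=4+4=8
r6=6+2=8
CMP r6, #16  (cmp 8,16)
BLT L1: taken
r7=M[8]=9
r5=(-22)-9=-31
r2=8+4=12
r6=8+2=10
CMP r6, #16  (cmp 10,16)
BLT L1: taken
r7=M[12]=29
r5=(-31)-29=-60
r2=12+4=16
r6=10+2=12
CMP r6, #16  (cmp 12,16)
BLT L1: taken
r7=M[16]=6
r5=(-60)-6=-66
r2=16+4=20
r6=12+2=14
CMP r6, #16  (cmp 14,16)
BLT L1: taken
r7=M[20]=-6
r5=(-66)-(-6)=-60
r2=20+4=24
r6=14+2=16
CMP r6, #16  (cmp 16,16)
BLT L1: not taken
halt.
Total executed instructions: 41.

41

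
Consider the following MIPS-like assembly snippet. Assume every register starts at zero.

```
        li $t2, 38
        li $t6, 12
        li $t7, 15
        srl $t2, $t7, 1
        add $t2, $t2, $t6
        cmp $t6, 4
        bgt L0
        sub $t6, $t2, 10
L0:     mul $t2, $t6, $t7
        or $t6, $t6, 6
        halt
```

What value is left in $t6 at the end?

14

after li $t2, 38: $t2=38
after li $t6, 12: $t6=12
after li $t7, 15: $t7=15
after srl $t2, $t7, 1: $t2=15>>1=7
after add $t2, $t2, $t6: $t2=7+12=19
cmp $t6, 4  (cmp 12,4)
bgt L0: taken
after mul $t2, $t6, $t7: $t2=12*15=180
after or $t6, $t6, 6: $t6=12|6=14
halt.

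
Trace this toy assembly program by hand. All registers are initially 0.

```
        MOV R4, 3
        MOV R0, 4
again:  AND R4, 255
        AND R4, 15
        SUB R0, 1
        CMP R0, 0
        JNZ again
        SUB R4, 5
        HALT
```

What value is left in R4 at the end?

-2

R4=3
R0=4
R4=3&255=3
R4=3&15=3
R0=4-1=3
CMP R0, 0  (cmp 3,0)
JNZ again: taken
R4=3&255=3
R4=3&15=3
R0=3-1=2
CMP R0, 0  (cmp 2,0)
JNZ again: taken
R4=3&255=3
R4=3&15=3
R0=2-1=1
CMP R0, 0  (cmp 1,0)
JNZ again: taken
R4=3&255=3
R4=3&15=3
R0=1-1=0
CMP R0, 0  (cmp 0,0)
JNZ again: not taken
R4=3-5=-2
halt.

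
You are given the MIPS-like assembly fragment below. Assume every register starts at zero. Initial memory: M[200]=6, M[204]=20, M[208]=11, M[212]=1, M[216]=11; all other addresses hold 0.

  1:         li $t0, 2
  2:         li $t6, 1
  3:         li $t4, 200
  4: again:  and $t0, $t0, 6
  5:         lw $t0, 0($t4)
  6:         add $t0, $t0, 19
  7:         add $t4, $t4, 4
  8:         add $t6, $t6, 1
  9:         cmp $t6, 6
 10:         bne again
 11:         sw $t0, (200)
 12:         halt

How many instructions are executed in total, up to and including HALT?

li $t0, 2 → $t0=2
li $t6, 1 → $t6=1
li $t4, 200 → $t4=200
and $t0, $t0, 6 → $t0=2&6=2
lw $t0, 0($t4) → $t0=M[200]=6
add $t0, $t0, 19 → $t0=6+19=25
add $t4, $t4, 4 → $t4=200+4=204
add $t6, $t6, 1 → $t6=1+1=2
cmp $t6, 6  (cmp 2,6)
bne again: taken
and $t0, $t0, 6 → $t0=25&6=0
lw $t0, 0($t4) → $t0=M[204]=20
add $t0, $t0, 19 → $t0=20+19=39
add $t4, $t4, 4 → $t4=204+4=208
add $t6, $t6, 1 → $t6=2+1=3
cmp $t6, 6  (cmp 3,6)
bne again: taken
and $t0, $t0, 6 → $t0=39&6=6
lw $t0, 0($t4) → $t0=M[208]=11
add $t0, $t0, 19 → $t0=11+19=30
add $t4, $t4, 4 → $t4=208+4=212
add $t6, $t6, 1 → $t6=3+1=4
cmp $t6, 6  (cmp 4,6)
bne again: taken
and $t0, $t0, 6 → $t0=30&6=6
lw $t0, 0($t4) → $t0=M[212]=1
add $t0, $t0, 19 → $t0=1+19=20
add $t4, $t4, 4 → $t4=212+4=216
add $t6, $t6, 1 → $t6=4+1=5
cmp $t6, 6  (cmp 5,6)
bne again: taken
and $t0, $t0, 6 → $t0=20&6=4
lw $t0, 0($t4) → $t0=M[216]=11
add $t0, $t0, 19 → $t0=11+19=30
add $t4, $t4, 4 → $t4=216+4=220
add $t6, $t6, 1 → $t6=5+1=6
cmp $t6, 6  (cmp 6,6)
bne again: not taken
sw $t0, (200) → M[200]=30
halt.
Total executed instructions: 40.

40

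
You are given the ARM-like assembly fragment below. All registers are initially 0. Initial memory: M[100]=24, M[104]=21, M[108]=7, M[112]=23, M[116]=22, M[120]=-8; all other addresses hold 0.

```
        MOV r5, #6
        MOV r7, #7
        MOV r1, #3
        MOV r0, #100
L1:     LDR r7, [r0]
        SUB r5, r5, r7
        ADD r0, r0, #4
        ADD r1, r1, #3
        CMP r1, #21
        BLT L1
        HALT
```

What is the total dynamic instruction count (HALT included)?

MOV r5, #6 → r5=6
MOV r7, #7 → r7=7
MOV r1, #3 → r1=3
MOV r0, #100 → r0=100
LDR r7, [r0] → r7=M[100]=24
SUB r5, r5, r7 → r5=6-24=-18
ADD r0, r0, #4 → r0=100+4=104
ADD r1, r1, #3 → r1=3+3=6
CMP r1, #21  (cmp 6,21)
BLT L1: taken
LDR r7, [r0] → r7=M[104]=21
SUB r5, r5, r7 → r5=(-18)-21=-39
ADD r0, r0, #4 → r0=104+4=108
ADD r1, r1, #3 → r1=6+3=9
CMP r1, #21  (cmp 9,21)
BLT L1: taken
LDR r7, [r0] → r7=M[108]=7
SUB r5, r5, r7 → r5=(-39)-7=-46
ADD r0, r0, #4 → r0=108+4=112
ADD r1, r1, #3 → r1=9+3=12
CMP r1, #21  (cmp 12,21)
BLT L1: taken
LDR r7, [r0] → r7=M[112]=23
SUB r5, r5, r7 → r5=(-46)-23=-69
ADD r0, r0, #4 → r0=112+4=116
ADD r1, r1, #3 → r1=12+3=15
CMP r1, #21  (cmp 15,21)
BLT L1: taken
LDR r7, [r0] → r7=M[116]=22
SUB r5, r5, r7 → r5=(-69)-22=-91
ADD r0, r0, #4 → r0=116+4=120
ADD r1, r1, #3 → r1=15+3=18
CMP r1, #21  (cmp 18,21)
BLT L1: taken
LDR r7, [r0] → r7=M[120]=-8
SUB r5, r5, r7 → r5=(-91)-(-8)=-83
ADD r0, r0, #4 → r0=120+4=124
ADD r1, r1, #3 → r1=18+3=21
CMP r1, #21  (cmp 21,21)
BLT L1: not taken
halt.
Total executed instructions: 41.

41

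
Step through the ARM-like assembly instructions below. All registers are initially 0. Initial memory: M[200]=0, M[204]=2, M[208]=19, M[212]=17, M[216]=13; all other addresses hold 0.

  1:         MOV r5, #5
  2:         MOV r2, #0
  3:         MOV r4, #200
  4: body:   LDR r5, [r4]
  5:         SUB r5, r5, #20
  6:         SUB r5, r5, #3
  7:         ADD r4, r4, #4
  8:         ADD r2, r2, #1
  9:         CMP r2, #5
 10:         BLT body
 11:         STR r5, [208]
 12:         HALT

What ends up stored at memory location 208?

r5=5
r2=0
r4=200
r5=M[200]=0
r5=0-20=-20
r5=(-20)-3=-23
r4=200+4=204
r2=0+1=1
CMP r2, #5  (cmp 1,5)
BLT body: taken
r5=M[204]=2
r5=2-20=-18
r5=(-18)-3=-21
r4=204+4=208
r2=1+1=2
CMP r2, #5  (cmp 2,5)
BLT body: taken
r5=M[208]=19
r5=19-20=-1
r5=(-1)-3=-4
r4=208+4=212
r2=2+1=3
CMP r2, #5  (cmp 3,5)
BLT body: taken
r5=M[212]=17
r5=17-20=-3
r5=(-3)-3=-6
r4=212+4=216
r2=3+1=4
CMP r2, #5  (cmp 4,5)
BLT body: taken
r5=M[216]=13
r5=13-20=-7
r5=(-7)-3=-10
r4=216+4=220
r2=4+1=5
CMP r2, #5  (cmp 5,5)
BLT body: not taken
STR r5, [208] → M[208]=-10
halt.

-10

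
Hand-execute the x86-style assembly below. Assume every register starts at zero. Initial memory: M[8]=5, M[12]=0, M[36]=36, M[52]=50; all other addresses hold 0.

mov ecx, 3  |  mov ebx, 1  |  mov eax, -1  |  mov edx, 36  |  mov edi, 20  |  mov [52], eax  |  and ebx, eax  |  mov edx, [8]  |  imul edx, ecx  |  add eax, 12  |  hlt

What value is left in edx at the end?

ecx=3
ebx=1
eax=-1
edx=36
edi=20
mov [52], eax → M[52]=-1
ebx=1&(-1)=1
edx=M[8]=5
edx=5*3=15
eax=(-1)+12=11
halt.

15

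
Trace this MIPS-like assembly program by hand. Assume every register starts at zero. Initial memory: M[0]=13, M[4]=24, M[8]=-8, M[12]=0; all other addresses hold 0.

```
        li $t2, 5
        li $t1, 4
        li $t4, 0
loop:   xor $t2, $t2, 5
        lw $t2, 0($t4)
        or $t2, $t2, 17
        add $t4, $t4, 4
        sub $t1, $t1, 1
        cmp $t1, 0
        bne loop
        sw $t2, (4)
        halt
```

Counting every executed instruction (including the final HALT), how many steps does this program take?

after li $t2, 5: $t2=5
after li $t1, 4: $t1=4
after li $t4, 0: $t4=0
after xor $t2, $t2, 5: $t2=5^5=0
after lw $t2, 0($t4): $t2=M[0]=13
after or $t2, $t2, 17: $t2=13|17=29
after add $t4, $t4, 4: $t4=0+4=4
after sub $t1, $t1, 1: $t1=4-1=3
cmp $t1, 0  (cmp 3,0)
bne loop: taken
after xor $t2, $t2, 5: $t2=29^5=24
after lw $t2, 0($t4): $t2=M[4]=24
after or $t2, $t2, 17: $t2=24|17=25
after add $t4, $t4, 4: $t4=4+4=8
after sub $t1, $t1, 1: $t1=3-1=2
cmp $t1, 0  (cmp 2,0)
bne loop: taken
after xor $t2, $t2, 5: $t2=25^5=28
after lw $t2, 0($t4): $t2=M[8]=-8
after or $t2, $t2, 17: $t2=(-8)|17=-7
after add $t4, $t4, 4: $t4=8+4=12
after sub $t1, $t1, 1: $t1=2-1=1
cmp $t1, 0  (cmp 1,0)
bne loop: taken
after xor $t2, $t2, 5: $t2=(-7)^5=-4
after lw $t2, 0($t4): $t2=M[12]=0
after or $t2, $t2, 17: $t2=0|17=17
after add $t4, $t4, 4: $t4=12+4=16
after sub $t1, $t1, 1: $t1=1-1=0
cmp $t1, 0  (cmp 0,0)
bne loop: not taken
sw $t2, (4) → M[4]=17
halt.
Total executed instructions: 33.

33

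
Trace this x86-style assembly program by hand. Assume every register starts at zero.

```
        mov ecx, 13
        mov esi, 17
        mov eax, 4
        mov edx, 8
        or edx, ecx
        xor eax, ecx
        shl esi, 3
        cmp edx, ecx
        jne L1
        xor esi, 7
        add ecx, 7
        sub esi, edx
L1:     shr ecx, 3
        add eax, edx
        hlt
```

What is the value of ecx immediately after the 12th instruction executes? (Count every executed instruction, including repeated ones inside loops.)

mov ecx, 13 → ecx=13
mov esi, 17 → esi=17
mov eax, 4 → eax=4
mov edx, 8 → edx=8
or edx, ecx → edx=8|13=13
xor eax, ecx → eax=4^13=9
shl esi, 3 → esi=17<<3=136
cmp edx, ecx  (cmp 13,13)
jne L1: not taken
xor esi, 7 → esi=136^7=143
add ecx, 7 → ecx=13+7=20
sub esi, edx → esi=143-13=130
After step 12: ecx = 20.

20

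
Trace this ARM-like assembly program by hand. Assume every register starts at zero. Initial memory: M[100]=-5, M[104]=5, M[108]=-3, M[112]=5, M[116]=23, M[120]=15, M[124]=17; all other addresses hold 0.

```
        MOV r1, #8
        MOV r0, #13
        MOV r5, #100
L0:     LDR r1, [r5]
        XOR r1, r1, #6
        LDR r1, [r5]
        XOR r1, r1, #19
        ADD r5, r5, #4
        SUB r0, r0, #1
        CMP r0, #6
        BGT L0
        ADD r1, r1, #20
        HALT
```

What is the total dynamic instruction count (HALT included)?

MOV r1, #8 → r1=8
MOV r0, #13 → r0=13
MOV r5, #100 → r5=100
LDR r1, [r5] → r1=M[100]=-5
XOR r1, r1, #6 → r1=(-5)^6=-3
LDR r1, [r5] → r1=M[100]=-5
XOR r1, r1, #19 → r1=(-5)^19=-24
ADD r5, r5, #4 → r5=100+4=104
SUB r0, r0, #1 → r0=13-1=12
CMP r0, #6  (cmp 12,6)
BGT L0: taken
LDR r1, [r5] → r1=M[104]=5
XOR r1, r1, #6 → r1=5^6=3
LDR r1, [r5] → r1=M[104]=5
XOR r1, r1, #19 → r1=5^19=22
ADD r5, r5, #4 → r5=104+4=108
SUB r0, r0, #1 → r0=12-1=11
CMP r0, #6  (cmp 11,6)
BGT L0: taken
LDR r1, [r5] → r1=M[108]=-3
XOR r1, r1, #6 → r1=(-3)^6=-5
LDR r1, [r5] → r1=M[108]=-3
XOR r1, r1, #19 → r1=(-3)^19=-18
ADD r5, r5, #4 → r5=108+4=112
SUB r0, r0, #1 → r0=11-1=10
CMP r0, #6  (cmp 10,6)
BGT L0: taken
LDR r1, [r5] → r1=M[112]=5
XOR r1, r1, #6 → r1=5^6=3
LDR r1, [r5] → r1=M[112]=5
XOR r1, r1, #19 → r1=5^19=22
ADD r5, r5, #4 → r5=112+4=116
SUB r0, r0, #1 → r0=10-1=9
CMP r0, #6  (cmp 9,6)
BGT L0: taken
LDR r1, [r5] → r1=M[116]=23
XOR r1, r1, #6 → r1=23^6=17
LDR r1, [r5] → r1=M[116]=23
XOR r1, r1, #19 → r1=23^19=4
ADD r5, r5, #4 → r5=116+4=120
SUB r0, r0, #1 → r0=9-1=8
CMP r0, #6  (cmp 8,6)
BGT L0: taken
LDR r1, [r5] → r1=M[120]=15
XOR r1, r1, #6 → r1=15^6=9
LDR r1, [r5] → r1=M[120]=15
XOR r1, r1, #19 → r1=15^19=28
ADD r5, r5, #4 → r5=120+4=124
SUB r0, r0, #1 → r0=8-1=7
CMP r0, #6  (cmp 7,6)
BGT L0: taken
LDR r1, [r5] → r1=M[124]=17
XOR r1, r1, #6 → r1=17^6=23
LDR r1, [r5] → r1=M[124]=17
XOR r1, r1, #19 → r1=17^19=2
ADD r5, r5, #4 → r5=124+4=128
SUB r0, r0, #1 → r0=7-1=6
CMP r0, #6  (cmp 6,6)
BGT L0: not taken
ADD r1, r1, #20 → r1=2+20=22
halt.
Total executed instructions: 61.

61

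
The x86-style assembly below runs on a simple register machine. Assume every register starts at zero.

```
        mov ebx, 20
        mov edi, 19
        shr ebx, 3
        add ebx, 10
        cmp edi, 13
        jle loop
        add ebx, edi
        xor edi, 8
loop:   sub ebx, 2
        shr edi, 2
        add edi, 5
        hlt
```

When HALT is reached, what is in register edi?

11

ebx=20
edi=19
ebx=20>>3=2
ebx=2+10=12
cmp edi, 13  (cmp 19,13)
jle loop: not taken
ebx=12+19=31
edi=19^8=27
ebx=31-2=29
edi=27>>2=6
edi=6+5=11
halt.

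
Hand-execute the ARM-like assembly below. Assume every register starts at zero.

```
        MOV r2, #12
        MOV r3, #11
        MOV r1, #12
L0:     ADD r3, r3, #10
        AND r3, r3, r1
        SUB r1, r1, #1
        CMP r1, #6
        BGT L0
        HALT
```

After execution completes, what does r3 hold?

after MOV r2, #12: r2=12
after MOV r3, #11: r3=11
after MOV r1, #12: r1=12
after ADD r3, r3, #10: r3=11+10=21
after AND r3, r3, r1: r3=21&12=4
after SUB r1, r1, #1: r1=12-1=11
CMP r1, #6  (cmp 11,6)
BGT L0: taken
after ADD r3, r3, #10: r3=4+10=14
after AND r3, r3, r1: r3=14&11=10
after SUB r1, r1, #1: r1=11-1=10
CMP r1, #6  (cmp 10,6)
BGT L0: taken
after ADD r3, r3, #10: r3=10+10=20
after AND r3, r3, r1: r3=20&10=0
after SUB r1, r1, #1: r1=10-1=9
CMP r1, #6  (cmp 9,6)
BGT L0: taken
after ADD r3, r3, #10: r3=0+10=10
after AND r3, r3, r1: r3=10&9=8
after SUB r1, r1, #1: r1=9-1=8
CMP r1, #6  (cmp 8,6)
BGT L0: taken
after ADD r3, r3, #10: r3=8+10=18
after AND r3, r3, r1: r3=18&8=0
after SUB r1, r1, #1: r1=8-1=7
CMP r1, #6  (cmp 7,6)
BGT L0: taken
after ADD r3, r3, #10: r3=0+10=10
after AND r3, r3, r1: r3=10&7=2
after SUB r1, r1, #1: r1=7-1=6
CMP r1, #6  (cmp 6,6)
BGT L0: not taken
halt.

2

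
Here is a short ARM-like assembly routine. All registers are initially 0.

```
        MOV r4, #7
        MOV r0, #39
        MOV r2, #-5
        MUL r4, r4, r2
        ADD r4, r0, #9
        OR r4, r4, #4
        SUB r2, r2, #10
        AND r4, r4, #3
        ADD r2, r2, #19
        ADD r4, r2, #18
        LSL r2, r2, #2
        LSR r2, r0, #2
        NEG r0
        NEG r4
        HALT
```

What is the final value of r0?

-39

after MOV r4, #7: r4=7
after MOV r0, #39: r0=39
after MOV r2, #-5: r2=-5
after MUL r4, r4, r2: r4=7*(-5)=-35
after ADD r4, r0, #9: r4=39+9=48
after OR r4, r4, #4: r4=48|4=52
after SUB r2, r2, #10: r2=(-5)-10=-15
after AND r4, r4, #3: r4=52&3=0
after ADD r2, r2, #19: r2=(-15)+19=4
after ADD r4, r2, #18: r4=4+18=22
after LSL r2, r2, #2: r2=4<<2=16
after LSR r2, r0, #2: r2=39>>2=9
after NEG r0: r0=-(39)=-39
after NEG r4: r4=-(22)=-22
halt.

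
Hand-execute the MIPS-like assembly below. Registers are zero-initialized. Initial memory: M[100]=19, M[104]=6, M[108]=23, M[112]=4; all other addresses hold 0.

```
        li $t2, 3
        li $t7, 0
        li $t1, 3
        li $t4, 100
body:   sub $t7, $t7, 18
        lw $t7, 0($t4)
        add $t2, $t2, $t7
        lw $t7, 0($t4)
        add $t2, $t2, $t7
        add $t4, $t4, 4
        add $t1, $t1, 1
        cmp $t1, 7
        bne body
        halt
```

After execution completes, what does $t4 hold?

116

$t2=3
$t7=0
$t1=3
$t4=100
$t7=0-18=-18
$t7=M[100]=19
$t2=3+19=22
$t7=M[100]=19
$t2=22+19=41
$t4=100+4=104
$t1=3+1=4
cmp $t1, 7  (cmp 4,7)
bne body: taken
$t7=19-18=1
$t7=M[104]=6
$t2=41+6=47
$t7=M[104]=6
$t2=47+6=53
$t4=104+4=108
$t1=4+1=5
cmp $t1, 7  (cmp 5,7)
bne body: taken
$t7=6-18=-12
$t7=M[108]=23
$t2=53+23=76
$t7=M[108]=23
$t2=76+23=99
$t4=108+4=112
$t1=5+1=6
cmp $t1, 7  (cmp 6,7)
bne body: taken
$t7=23-18=5
$t7=M[112]=4
$t2=99+4=103
$t7=M[112]=4
$t2=103+4=107
$t4=112+4=116
$t1=6+1=7
cmp $t1, 7  (cmp 7,7)
bne body: not taken
halt.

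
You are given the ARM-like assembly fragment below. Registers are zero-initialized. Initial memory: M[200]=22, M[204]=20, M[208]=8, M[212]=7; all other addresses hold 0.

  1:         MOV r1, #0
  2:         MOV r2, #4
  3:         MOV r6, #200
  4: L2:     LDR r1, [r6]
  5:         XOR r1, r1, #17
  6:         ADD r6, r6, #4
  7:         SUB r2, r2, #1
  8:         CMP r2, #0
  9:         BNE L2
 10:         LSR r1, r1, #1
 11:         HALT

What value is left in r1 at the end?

11

after MOV r1, #0: r1=0
after MOV r2, #4: r2=4
after MOV r6, #200: r6=200
after LDR r1, [r6]: r1=M[200]=22
after XOR r1, r1, #17: r1=22^17=7
after ADD r6, r6, #4: r6=200+4=204
after SUB r2, r2, #1: r2=4-1=3
CMP r2, #0  (cmp 3,0)
BNE L2: taken
after LDR r1, [r6]: r1=M[204]=20
after XOR r1, r1, #17: r1=20^17=5
after ADD r6, r6, #4: r6=204+4=208
after SUB r2, r2, #1: r2=3-1=2
CMP r2, #0  (cmp 2,0)
BNE L2: taken
after LDR r1, [r6]: r1=M[208]=8
after XOR r1, r1, #17: r1=8^17=25
after ADD r6, r6, #4: r6=208+4=212
after SUB r2, r2, #1: r2=2-1=1
CMP r2, #0  (cmp 1,0)
BNE L2: taken
after LDR r1, [r6]: r1=M[212]=7
after XOR r1, r1, #17: r1=7^17=22
after ADD r6, r6, #4: r6=212+4=216
after SUB r2, r2, #1: r2=1-1=0
CMP r2, #0  (cmp 0,0)
BNE L2: not taken
after LSR r1, r1, #1: r1=22>>1=11
halt.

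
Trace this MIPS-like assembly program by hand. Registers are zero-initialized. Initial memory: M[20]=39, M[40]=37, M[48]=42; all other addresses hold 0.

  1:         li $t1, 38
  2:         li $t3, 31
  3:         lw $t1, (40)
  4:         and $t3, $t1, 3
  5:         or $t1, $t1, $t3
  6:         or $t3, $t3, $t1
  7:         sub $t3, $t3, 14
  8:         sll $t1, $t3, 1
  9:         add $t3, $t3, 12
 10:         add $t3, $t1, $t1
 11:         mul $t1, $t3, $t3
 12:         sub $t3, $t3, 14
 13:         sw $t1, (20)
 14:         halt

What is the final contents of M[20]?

$t1=38
$t3=31
$t1=M[40]=37
$t3=37&3=1
$t1=37|1=37
$t3=1|37=37
$t3=37-14=23
$t1=23<<1=46
$t3=23+12=35
$t3=46+46=92
$t1=92*92=8464
$t3=92-14=78
sw $t1, (20) → M[20]=8464
halt.

8464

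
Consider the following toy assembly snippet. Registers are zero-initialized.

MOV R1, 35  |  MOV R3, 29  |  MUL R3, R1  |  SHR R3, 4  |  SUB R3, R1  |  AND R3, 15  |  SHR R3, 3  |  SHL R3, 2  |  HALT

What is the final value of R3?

R1=35
R3=29
R3=29*35=1015
R3=1015>>4=63
R3=63-35=28
R3=28&15=12
R3=12>>3=1
R3=1<<2=4
halt.

4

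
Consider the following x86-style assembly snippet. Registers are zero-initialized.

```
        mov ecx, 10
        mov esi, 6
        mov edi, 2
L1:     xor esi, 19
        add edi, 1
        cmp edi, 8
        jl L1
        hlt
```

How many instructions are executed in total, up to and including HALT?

mov ecx, 10 → ecx=10
mov esi, 6 → esi=6
mov edi, 2 → edi=2
xor esi, 19 → esi=6^19=21
add edi, 1 → edi=2+1=3
cmp edi, 8  (cmp 3,8)
jl L1: taken
xor esi, 19 → esi=21^19=6
add edi, 1 → edi=3+1=4
cmp edi, 8  (cmp 4,8)
jl L1: taken
xor esi, 19 → esi=6^19=21
add edi, 1 → edi=4+1=5
cmp edi, 8  (cmp 5,8)
jl L1: taken
xor esi, 19 → esi=21^19=6
add edi, 1 → edi=5+1=6
cmp edi, 8  (cmp 6,8)
jl L1: taken
xor esi, 19 → esi=6^19=21
add edi, 1 → edi=6+1=7
cmp edi, 8  (cmp 7,8)
jl L1: taken
xor esi, 19 → esi=21^19=6
add edi, 1 → edi=7+1=8
cmp edi, 8  (cmp 8,8)
jl L1: not taken
halt.
Total executed instructions: 28.

28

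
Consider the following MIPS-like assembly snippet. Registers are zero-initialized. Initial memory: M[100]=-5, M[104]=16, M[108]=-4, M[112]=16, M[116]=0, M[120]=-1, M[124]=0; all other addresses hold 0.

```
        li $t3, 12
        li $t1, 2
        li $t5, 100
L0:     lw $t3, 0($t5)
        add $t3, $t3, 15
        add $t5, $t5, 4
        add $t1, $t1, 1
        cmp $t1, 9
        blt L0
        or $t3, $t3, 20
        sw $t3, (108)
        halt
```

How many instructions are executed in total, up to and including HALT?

$t3=12
$t1=2
$t5=100
$t3=M[100]=-5
$t3=(-5)+15=10
$t5=100+4=104
$t1=2+1=3
cmp $t1, 9  (cmp 3,9)
blt L0: taken
$t3=M[104]=16
$t3=16+15=31
$t5=104+4=108
$t1=3+1=4
cmp $t1, 9  (cmp 4,9)
blt L0: taken
$t3=M[108]=-4
$t3=(-4)+15=11
$t5=108+4=112
$t1=4+1=5
cmp $t1, 9  (cmp 5,9)
blt L0: taken
$t3=M[112]=16
$t3=16+15=31
$t5=112+4=116
$t1=5+1=6
cmp $t1, 9  (cmp 6,9)
blt L0: taken
$t3=M[116]=0
$t3=0+15=15
$t5=116+4=120
$t1=6+1=7
cmp $t1, 9  (cmp 7,9)
blt L0: taken
$t3=M[120]=-1
$t3=(-1)+15=14
$t5=120+4=124
$t1=7+1=8
cmp $t1, 9  (cmp 8,9)
blt L0: taken
$t3=M[124]=0
$t3=0+15=15
$t5=124+4=128
$t1=8+1=9
cmp $t1, 9  (cmp 9,9)
blt L0: not taken
$t3=15|20=31
sw $t3, (108) → M[108]=31
halt.
Total executed instructions: 48.

48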